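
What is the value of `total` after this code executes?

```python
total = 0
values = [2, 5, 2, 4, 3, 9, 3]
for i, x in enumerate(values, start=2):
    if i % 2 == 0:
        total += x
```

Let's trace through this code step by step.

Initialize: total = 0
Initialize: values = [2, 5, 2, 4, 3, 9, 3]
Entering loop: for i, x in enumerate(values, start=2):

After execution: total = 10
10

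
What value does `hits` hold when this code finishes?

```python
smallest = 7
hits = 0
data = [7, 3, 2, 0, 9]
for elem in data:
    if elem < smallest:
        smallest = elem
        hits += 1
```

Let's trace through this code step by step.

Initialize: smallest = 7
Initialize: hits = 0
Initialize: data = [7, 3, 2, 0, 9]
Entering loop: for elem in data:

After execution: hits = 3
3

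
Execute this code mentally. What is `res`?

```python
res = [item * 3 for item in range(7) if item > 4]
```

Let's trace through this code step by step.

Initialize: res = [item * 3 for item in range(7) if item > 4]

After execution: res = [15, 18]
[15, 18]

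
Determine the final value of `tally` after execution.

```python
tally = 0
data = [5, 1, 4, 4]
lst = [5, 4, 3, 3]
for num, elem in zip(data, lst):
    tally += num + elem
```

Let's trace through this code step by step.

Initialize: tally = 0
Initialize: data = [5, 1, 4, 4]
Initialize: lst = [5, 4, 3, 3]
Entering loop: for num, elem in zip(data, lst):

After execution: tally = 29
29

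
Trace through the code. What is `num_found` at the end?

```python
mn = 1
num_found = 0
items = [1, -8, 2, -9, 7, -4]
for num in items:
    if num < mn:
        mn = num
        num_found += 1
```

Let's trace through this code step by step.

Initialize: mn = 1
Initialize: num_found = 0
Initialize: items = [1, -8, 2, -9, 7, -4]
Entering loop: for num in items:

After execution: num_found = 2
2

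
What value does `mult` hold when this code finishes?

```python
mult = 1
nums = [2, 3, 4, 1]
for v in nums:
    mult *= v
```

Let's trace through this code step by step.

Initialize: mult = 1
Initialize: nums = [2, 3, 4, 1]
Entering loop: for v in nums:

After execution: mult = 24
24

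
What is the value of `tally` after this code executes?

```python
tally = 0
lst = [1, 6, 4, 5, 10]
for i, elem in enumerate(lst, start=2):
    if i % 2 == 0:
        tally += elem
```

Let's trace through this code step by step.

Initialize: tally = 0
Initialize: lst = [1, 6, 4, 5, 10]
Entering loop: for i, elem in enumerate(lst, start=2):

After execution: tally = 15
15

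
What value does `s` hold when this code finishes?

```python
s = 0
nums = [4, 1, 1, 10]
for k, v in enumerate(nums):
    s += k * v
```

Let's trace through this code step by step.

Initialize: s = 0
Initialize: nums = [4, 1, 1, 10]
Entering loop: for k, v in enumerate(nums):

After execution: s = 33
33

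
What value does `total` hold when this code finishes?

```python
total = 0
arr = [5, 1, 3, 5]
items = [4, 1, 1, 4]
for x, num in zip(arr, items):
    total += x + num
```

Let's trace through this code step by step.

Initialize: total = 0
Initialize: arr = [5, 1, 3, 5]
Initialize: items = [4, 1, 1, 4]
Entering loop: for x, num in zip(arr, items):

After execution: total = 24
24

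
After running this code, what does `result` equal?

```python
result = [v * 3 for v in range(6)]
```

Let's trace through this code step by step.

Initialize: result = [v * 3 for v in range(6)]

After execution: result = [0, 3, 6, 9, 12, 15]
[0, 3, 6, 9, 12, 15]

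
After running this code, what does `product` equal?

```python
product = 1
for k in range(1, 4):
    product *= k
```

Let's trace through this code step by step.

Initialize: product = 1
Entering loop: for k in range(1, 4):

After execution: product = 6
6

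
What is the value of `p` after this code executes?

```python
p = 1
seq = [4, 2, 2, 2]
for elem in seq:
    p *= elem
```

Let's trace through this code step by step.

Initialize: p = 1
Initialize: seq = [4, 2, 2, 2]
Entering loop: for elem in seq:

After execution: p = 32
32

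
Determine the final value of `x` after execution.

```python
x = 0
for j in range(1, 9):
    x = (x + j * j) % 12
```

Let's trace through this code step by step.

Initialize: x = 0
Entering loop: for j in range(1, 9):

After execution: x = 0
0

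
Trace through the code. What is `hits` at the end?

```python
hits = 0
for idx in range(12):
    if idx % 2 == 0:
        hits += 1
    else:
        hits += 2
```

Let's trace through this code step by step.

Initialize: hits = 0
Entering loop: for idx in range(12):

After execution: hits = 18
18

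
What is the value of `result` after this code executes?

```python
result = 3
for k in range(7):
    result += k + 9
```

Let's trace through this code step by step.

Initialize: result = 3
Entering loop: for k in range(7):

After execution: result = 87
87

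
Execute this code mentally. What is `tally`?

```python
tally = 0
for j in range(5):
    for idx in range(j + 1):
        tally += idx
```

Let's trace through this code step by step.

Initialize: tally = 0
Entering loop: for j in range(5):

After execution: tally = 20
20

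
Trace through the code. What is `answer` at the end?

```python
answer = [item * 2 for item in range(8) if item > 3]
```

Let's trace through this code step by step.

Initialize: answer = [item * 2 for item in range(8) if item > 3]

After execution: answer = [8, 10, 12, 14]
[8, 10, 12, 14]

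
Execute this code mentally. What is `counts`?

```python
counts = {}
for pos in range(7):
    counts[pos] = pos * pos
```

Let's trace through this code step by step.

Initialize: counts = {}
Entering loop: for pos in range(7):

After execution: counts = {0: 0, 1: 1, 2: 4, 3: 9, 4: 16, 5: 25, 6: 36}
{0: 0, 1: 1, 2: 4, 3: 9, 4: 16, 5: 25, 6: 36}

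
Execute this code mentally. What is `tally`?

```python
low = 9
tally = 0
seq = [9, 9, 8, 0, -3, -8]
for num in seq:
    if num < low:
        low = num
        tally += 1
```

Let's trace through this code step by step.

Initialize: low = 9
Initialize: tally = 0
Initialize: seq = [9, 9, 8, 0, -3, -8]
Entering loop: for num in seq:

After execution: tally = 4
4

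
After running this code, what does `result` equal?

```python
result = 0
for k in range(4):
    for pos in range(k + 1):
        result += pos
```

Let's trace through this code step by step.

Initialize: result = 0
Entering loop: for k in range(4):

After execution: result = 10
10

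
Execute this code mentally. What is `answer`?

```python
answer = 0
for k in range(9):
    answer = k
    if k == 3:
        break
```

Let's trace through this code step by step.

Initialize: answer = 0
Entering loop: for k in range(9):

After execution: answer = 3
3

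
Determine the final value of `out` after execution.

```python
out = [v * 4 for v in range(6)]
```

Let's trace through this code step by step.

Initialize: out = [v * 4 for v in range(6)]

After execution: out = [0, 4, 8, 12, 16, 20]
[0, 4, 8, 12, 16, 20]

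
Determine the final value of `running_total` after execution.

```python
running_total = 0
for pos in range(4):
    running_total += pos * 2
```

Let's trace through this code step by step.

Initialize: running_total = 0
Entering loop: for pos in range(4):

After execution: running_total = 12
12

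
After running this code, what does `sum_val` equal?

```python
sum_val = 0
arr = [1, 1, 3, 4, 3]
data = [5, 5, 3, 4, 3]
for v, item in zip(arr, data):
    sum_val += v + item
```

Let's trace through this code step by step.

Initialize: sum_val = 0
Initialize: arr = [1, 1, 3, 4, 3]
Initialize: data = [5, 5, 3, 4, 3]
Entering loop: for v, item in zip(arr, data):

After execution: sum_val = 32
32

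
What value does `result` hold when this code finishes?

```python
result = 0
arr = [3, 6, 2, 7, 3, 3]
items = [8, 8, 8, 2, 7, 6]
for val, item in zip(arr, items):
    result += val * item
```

Let's trace through this code step by step.

Initialize: result = 0
Initialize: arr = [3, 6, 2, 7, 3, 3]
Initialize: items = [8, 8, 8, 2, 7, 6]
Entering loop: for val, item in zip(arr, items):

After execution: result = 141
141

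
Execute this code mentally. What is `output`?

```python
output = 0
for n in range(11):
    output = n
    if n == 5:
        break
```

Let's trace through this code step by step.

Initialize: output = 0
Entering loop: for n in range(11):

After execution: output = 5
5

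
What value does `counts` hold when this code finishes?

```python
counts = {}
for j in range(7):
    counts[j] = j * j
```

Let's trace through this code step by step.

Initialize: counts = {}
Entering loop: for j in range(7):

After execution: counts = {0: 0, 1: 1, 2: 4, 3: 9, 4: 16, 5: 25, 6: 36}
{0: 0, 1: 1, 2: 4, 3: 9, 4: 16, 5: 25, 6: 36}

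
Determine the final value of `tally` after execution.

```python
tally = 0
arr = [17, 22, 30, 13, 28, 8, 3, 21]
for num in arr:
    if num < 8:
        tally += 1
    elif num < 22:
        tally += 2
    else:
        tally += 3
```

Let's trace through this code step by step.

Initialize: tally = 0
Initialize: arr = [17, 22, 30, 13, 28, 8, 3, 21]
Entering loop: for num in arr:

After execution: tally = 18
18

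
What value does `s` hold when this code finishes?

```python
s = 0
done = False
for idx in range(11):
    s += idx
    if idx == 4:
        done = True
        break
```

Let's trace through this code step by step.

Initialize: s = 0
Initialize: done = False
Entering loop: for idx in range(11):

After execution: s = 10
10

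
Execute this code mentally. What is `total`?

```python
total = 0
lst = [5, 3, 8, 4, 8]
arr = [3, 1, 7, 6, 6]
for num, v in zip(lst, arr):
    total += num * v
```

Let's trace through this code step by step.

Initialize: total = 0
Initialize: lst = [5, 3, 8, 4, 8]
Initialize: arr = [3, 1, 7, 6, 6]
Entering loop: for num, v in zip(lst, arr):

After execution: total = 146
146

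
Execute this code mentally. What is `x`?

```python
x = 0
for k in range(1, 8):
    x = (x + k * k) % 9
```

Let's trace through this code step by step.

Initialize: x = 0
Entering loop: for k in range(1, 8):

After execution: x = 5
5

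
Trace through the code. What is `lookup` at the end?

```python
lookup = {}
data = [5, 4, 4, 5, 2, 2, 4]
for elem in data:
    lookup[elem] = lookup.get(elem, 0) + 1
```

Let's trace through this code step by step.

Initialize: lookup = {}
Initialize: data = [5, 4, 4, 5, 2, 2, 4]
Entering loop: for elem in data:

After execution: lookup = {5: 2, 4: 3, 2: 2}
{5: 2, 4: 3, 2: 2}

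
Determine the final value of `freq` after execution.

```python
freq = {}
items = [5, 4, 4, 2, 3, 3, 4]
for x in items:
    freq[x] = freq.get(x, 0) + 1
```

Let's trace through this code step by step.

Initialize: freq = {}
Initialize: items = [5, 4, 4, 2, 3, 3, 4]
Entering loop: for x in items:

After execution: freq = {5: 1, 4: 3, 2: 1, 3: 2}
{5: 1, 4: 3, 2: 1, 3: 2}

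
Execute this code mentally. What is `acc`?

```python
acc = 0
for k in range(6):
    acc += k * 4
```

Let's trace through this code step by step.

Initialize: acc = 0
Entering loop: for k in range(6):

After execution: acc = 60
60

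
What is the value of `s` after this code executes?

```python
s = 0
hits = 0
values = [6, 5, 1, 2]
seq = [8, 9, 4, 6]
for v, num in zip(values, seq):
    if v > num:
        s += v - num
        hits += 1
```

Let's trace through this code step by step.

Initialize: s = 0
Initialize: hits = 0
Initialize: values = [6, 5, 1, 2]
Initialize: seq = [8, 9, 4, 6]
Entering loop: for v, num in zip(values, seq):

After execution: s = 0
0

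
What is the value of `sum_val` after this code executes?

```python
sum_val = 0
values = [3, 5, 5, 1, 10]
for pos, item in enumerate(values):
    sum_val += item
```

Let's trace through this code step by step.

Initialize: sum_val = 0
Initialize: values = [3, 5, 5, 1, 10]
Entering loop: for pos, item in enumerate(values):

After execution: sum_val = 24
24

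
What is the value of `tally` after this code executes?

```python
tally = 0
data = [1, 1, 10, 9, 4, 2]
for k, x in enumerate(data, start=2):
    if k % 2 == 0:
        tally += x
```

Let's trace through this code step by step.

Initialize: tally = 0
Initialize: data = [1, 1, 10, 9, 4, 2]
Entering loop: for k, x in enumerate(data, start=2):

After execution: tally = 15
15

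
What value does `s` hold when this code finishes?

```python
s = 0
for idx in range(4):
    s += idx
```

Let's trace through this code step by step.

Initialize: s = 0
Entering loop: for idx in range(4):

After execution: s = 6
6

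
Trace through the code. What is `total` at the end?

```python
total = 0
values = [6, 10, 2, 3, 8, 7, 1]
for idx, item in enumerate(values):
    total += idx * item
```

Let's trace through this code step by step.

Initialize: total = 0
Initialize: values = [6, 10, 2, 3, 8, 7, 1]
Entering loop: for idx, item in enumerate(values):

After execution: total = 96
96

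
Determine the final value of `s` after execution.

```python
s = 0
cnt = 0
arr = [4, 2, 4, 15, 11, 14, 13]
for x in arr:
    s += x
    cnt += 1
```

Let's trace through this code step by step.

Initialize: s = 0
Initialize: cnt = 0
Initialize: arr = [4, 2, 4, 15, 11, 14, 13]
Entering loop: for x in arr:

After execution: s = 63
63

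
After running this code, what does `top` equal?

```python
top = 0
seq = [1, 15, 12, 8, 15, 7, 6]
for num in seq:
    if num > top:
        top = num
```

Let's trace through this code step by step.

Initialize: top = 0
Initialize: seq = [1, 15, 12, 8, 15, 7, 6]
Entering loop: for num in seq:

After execution: top = 15
15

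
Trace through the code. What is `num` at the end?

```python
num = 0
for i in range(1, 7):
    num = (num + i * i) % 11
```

Let's trace through this code step by step.

Initialize: num = 0
Entering loop: for i in range(1, 7):

After execution: num = 3
3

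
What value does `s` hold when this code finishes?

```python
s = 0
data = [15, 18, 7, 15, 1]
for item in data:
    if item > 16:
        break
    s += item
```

Let's trace through this code step by step.

Initialize: s = 0
Initialize: data = [15, 18, 7, 15, 1]
Entering loop: for item in data:

After execution: s = 15
15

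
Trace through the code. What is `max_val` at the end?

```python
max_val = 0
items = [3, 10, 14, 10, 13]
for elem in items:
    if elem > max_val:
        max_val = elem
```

Let's trace through this code step by step.

Initialize: max_val = 0
Initialize: items = [3, 10, 14, 10, 13]
Entering loop: for elem in items:

After execution: max_val = 14
14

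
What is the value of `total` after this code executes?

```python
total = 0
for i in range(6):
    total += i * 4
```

Let's trace through this code step by step.

Initialize: total = 0
Entering loop: for i in range(6):

After execution: total = 60
60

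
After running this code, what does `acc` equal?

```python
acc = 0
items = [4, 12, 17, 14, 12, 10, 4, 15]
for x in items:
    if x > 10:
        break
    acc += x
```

Let's trace through this code step by step.

Initialize: acc = 0
Initialize: items = [4, 12, 17, 14, 12, 10, 4, 15]
Entering loop: for x in items:

After execution: acc = 4
4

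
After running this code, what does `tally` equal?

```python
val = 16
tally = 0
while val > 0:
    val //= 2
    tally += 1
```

Let's trace through this code step by step.

Initialize: val = 16
Initialize: tally = 0
Entering loop: while val > 0:

After execution: tally = 5
5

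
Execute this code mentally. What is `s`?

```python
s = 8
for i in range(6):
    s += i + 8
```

Let's trace through this code step by step.

Initialize: s = 8
Entering loop: for i in range(6):

After execution: s = 71
71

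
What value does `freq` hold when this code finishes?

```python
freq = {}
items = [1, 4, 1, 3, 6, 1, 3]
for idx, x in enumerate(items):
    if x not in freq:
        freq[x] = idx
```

Let's trace through this code step by step.

Initialize: freq = {}
Initialize: items = [1, 4, 1, 3, 6, 1, 3]
Entering loop: for idx, x in enumerate(items):

After execution: freq = {1: 0, 4: 1, 3: 3, 6: 4}
{1: 0, 4: 1, 3: 3, 6: 4}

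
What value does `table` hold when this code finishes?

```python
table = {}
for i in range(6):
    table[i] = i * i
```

Let's trace through this code step by step.

Initialize: table = {}
Entering loop: for i in range(6):

After execution: table = {0: 0, 1: 1, 2: 4, 3: 9, 4: 16, 5: 25}
{0: 0, 1: 1, 2: 4, 3: 9, 4: 16, 5: 25}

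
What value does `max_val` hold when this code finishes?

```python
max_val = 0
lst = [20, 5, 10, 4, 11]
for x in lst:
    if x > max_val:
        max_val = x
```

Let's trace through this code step by step.

Initialize: max_val = 0
Initialize: lst = [20, 5, 10, 4, 11]
Entering loop: for x in lst:

After execution: max_val = 20
20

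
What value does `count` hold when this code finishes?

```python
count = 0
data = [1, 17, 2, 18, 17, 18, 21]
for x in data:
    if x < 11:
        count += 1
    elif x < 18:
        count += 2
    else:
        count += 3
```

Let's trace through this code step by step.

Initialize: count = 0
Initialize: data = [1, 17, 2, 18, 17, 18, 21]
Entering loop: for x in data:

After execution: count = 15
15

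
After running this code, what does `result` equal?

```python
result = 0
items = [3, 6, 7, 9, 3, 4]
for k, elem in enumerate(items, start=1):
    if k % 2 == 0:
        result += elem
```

Let's trace through this code step by step.

Initialize: result = 0
Initialize: items = [3, 6, 7, 9, 3, 4]
Entering loop: for k, elem in enumerate(items, start=1):

After execution: result = 19
19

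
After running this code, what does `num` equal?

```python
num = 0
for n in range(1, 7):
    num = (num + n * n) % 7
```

Let's trace through this code step by step.

Initialize: num = 0
Entering loop: for n in range(1, 7):

After execution: num = 0
0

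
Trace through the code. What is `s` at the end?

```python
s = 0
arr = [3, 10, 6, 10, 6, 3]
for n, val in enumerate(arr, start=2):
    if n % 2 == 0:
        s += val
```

Let's trace through this code step by step.

Initialize: s = 0
Initialize: arr = [3, 10, 6, 10, 6, 3]
Entering loop: for n, val in enumerate(arr, start=2):

After execution: s = 15
15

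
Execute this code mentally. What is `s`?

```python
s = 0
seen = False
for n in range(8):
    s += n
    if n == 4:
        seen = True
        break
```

Let's trace through this code step by step.

Initialize: s = 0
Initialize: seen = False
Entering loop: for n in range(8):

After execution: s = 10
10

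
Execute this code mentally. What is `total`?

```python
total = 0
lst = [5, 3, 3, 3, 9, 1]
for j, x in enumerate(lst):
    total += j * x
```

Let's trace through this code step by step.

Initialize: total = 0
Initialize: lst = [5, 3, 3, 3, 9, 1]
Entering loop: for j, x in enumerate(lst):

After execution: total = 59
59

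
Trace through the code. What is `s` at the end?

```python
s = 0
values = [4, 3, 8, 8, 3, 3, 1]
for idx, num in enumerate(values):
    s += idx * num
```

Let's trace through this code step by step.

Initialize: s = 0
Initialize: values = [4, 3, 8, 8, 3, 3, 1]
Entering loop: for idx, num in enumerate(values):

After execution: s = 76
76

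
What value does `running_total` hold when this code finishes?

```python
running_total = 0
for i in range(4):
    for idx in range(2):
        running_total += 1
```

Let's trace through this code step by step.

Initialize: running_total = 0
Entering loop: for i in range(4):

After execution: running_total = 8
8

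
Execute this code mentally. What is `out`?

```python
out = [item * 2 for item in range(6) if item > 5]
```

Let's trace through this code step by step.

Initialize: out = [item * 2 for item in range(6) if item > 5]

After execution: out = []
[]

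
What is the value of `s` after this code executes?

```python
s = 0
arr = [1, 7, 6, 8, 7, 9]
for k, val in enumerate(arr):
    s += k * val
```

Let's trace through this code step by step.

Initialize: s = 0
Initialize: arr = [1, 7, 6, 8, 7, 9]
Entering loop: for k, val in enumerate(arr):

After execution: s = 116
116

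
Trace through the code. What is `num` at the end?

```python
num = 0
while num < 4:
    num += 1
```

Let's trace through this code step by step.

Initialize: num = 0
Entering loop: while num < 4:

After execution: num = 4
4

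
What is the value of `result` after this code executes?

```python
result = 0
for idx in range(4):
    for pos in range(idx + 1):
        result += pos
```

Let's trace through this code step by step.

Initialize: result = 0
Entering loop: for idx in range(4):

After execution: result = 10
10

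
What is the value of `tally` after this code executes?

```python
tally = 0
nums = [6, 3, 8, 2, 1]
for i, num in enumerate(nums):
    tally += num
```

Let's trace through this code step by step.

Initialize: tally = 0
Initialize: nums = [6, 3, 8, 2, 1]
Entering loop: for i, num in enumerate(nums):

After execution: tally = 20
20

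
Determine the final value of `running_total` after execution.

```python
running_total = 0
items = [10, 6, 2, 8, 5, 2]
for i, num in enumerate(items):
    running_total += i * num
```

Let's trace through this code step by step.

Initialize: running_total = 0
Initialize: items = [10, 6, 2, 8, 5, 2]
Entering loop: for i, num in enumerate(items):

After execution: running_total = 64
64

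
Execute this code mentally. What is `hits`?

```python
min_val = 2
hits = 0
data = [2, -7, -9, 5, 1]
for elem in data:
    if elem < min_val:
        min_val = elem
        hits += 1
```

Let's trace through this code step by step.

Initialize: min_val = 2
Initialize: hits = 0
Initialize: data = [2, -7, -9, 5, 1]
Entering loop: for elem in data:

After execution: hits = 2
2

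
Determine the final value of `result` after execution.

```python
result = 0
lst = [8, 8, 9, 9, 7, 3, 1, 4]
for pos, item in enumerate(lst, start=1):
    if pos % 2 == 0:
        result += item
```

Let's trace through this code step by step.

Initialize: result = 0
Initialize: lst = [8, 8, 9, 9, 7, 3, 1, 4]
Entering loop: for pos, item in enumerate(lst, start=1):

After execution: result = 24
24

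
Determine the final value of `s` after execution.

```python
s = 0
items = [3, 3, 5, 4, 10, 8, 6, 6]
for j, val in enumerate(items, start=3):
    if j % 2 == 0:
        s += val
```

Let's trace through this code step by step.

Initialize: s = 0
Initialize: items = [3, 3, 5, 4, 10, 8, 6, 6]
Entering loop: for j, val in enumerate(items, start=3):

After execution: s = 21
21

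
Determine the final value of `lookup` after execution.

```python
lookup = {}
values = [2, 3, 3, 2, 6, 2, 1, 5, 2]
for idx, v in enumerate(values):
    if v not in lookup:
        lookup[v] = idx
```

Let's trace through this code step by step.

Initialize: lookup = {}
Initialize: values = [2, 3, 3, 2, 6, 2, 1, 5, 2]
Entering loop: for idx, v in enumerate(values):

After execution: lookup = {2: 0, 3: 1, 6: 4, 1: 6, 5: 7}
{2: 0, 3: 1, 6: 4, 1: 6, 5: 7}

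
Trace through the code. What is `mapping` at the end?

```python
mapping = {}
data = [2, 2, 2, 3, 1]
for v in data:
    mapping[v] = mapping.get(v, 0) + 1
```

Let's trace through this code step by step.

Initialize: mapping = {}
Initialize: data = [2, 2, 2, 3, 1]
Entering loop: for v in data:

After execution: mapping = {2: 3, 3: 1, 1: 1}
{2: 3, 3: 1, 1: 1}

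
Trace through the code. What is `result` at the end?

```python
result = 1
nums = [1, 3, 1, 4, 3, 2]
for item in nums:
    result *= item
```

Let's trace through this code step by step.

Initialize: result = 1
Initialize: nums = [1, 3, 1, 4, 3, 2]
Entering loop: for item in nums:

After execution: result = 72
72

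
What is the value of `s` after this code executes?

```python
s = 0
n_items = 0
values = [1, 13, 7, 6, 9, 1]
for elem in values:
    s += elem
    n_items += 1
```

Let's trace through this code step by step.

Initialize: s = 0
Initialize: n_items = 0
Initialize: values = [1, 13, 7, 6, 9, 1]
Entering loop: for elem in values:

After execution: s = 37
37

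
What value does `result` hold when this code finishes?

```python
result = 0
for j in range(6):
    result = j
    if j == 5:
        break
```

Let's trace through this code step by step.

Initialize: result = 0
Entering loop: for j in range(6):

After execution: result = 5
5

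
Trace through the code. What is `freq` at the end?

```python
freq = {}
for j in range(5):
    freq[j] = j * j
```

Let's trace through this code step by step.

Initialize: freq = {}
Entering loop: for j in range(5):

After execution: freq = {0: 0, 1: 1, 2: 4, 3: 9, 4: 16}
{0: 0, 1: 1, 2: 4, 3: 9, 4: 16}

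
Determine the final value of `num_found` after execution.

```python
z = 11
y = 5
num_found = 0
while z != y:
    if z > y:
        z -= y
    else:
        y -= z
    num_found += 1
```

Let's trace through this code step by step.

Initialize: z = 11
Initialize: y = 5
Initialize: num_found = 0
Entering loop: while z != y:

After execution: num_found = 6
6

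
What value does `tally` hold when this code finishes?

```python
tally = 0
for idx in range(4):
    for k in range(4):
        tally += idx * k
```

Let's trace through this code step by step.

Initialize: tally = 0
Entering loop: for idx in range(4):

After execution: tally = 36
36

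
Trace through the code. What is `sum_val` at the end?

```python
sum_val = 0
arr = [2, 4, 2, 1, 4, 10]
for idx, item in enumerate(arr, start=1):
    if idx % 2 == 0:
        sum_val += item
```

Let's trace through this code step by step.

Initialize: sum_val = 0
Initialize: arr = [2, 4, 2, 1, 4, 10]
Entering loop: for idx, item in enumerate(arr, start=1):

After execution: sum_val = 15
15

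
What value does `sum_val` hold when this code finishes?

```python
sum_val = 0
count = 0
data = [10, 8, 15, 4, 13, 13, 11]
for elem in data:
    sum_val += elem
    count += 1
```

Let's trace through this code step by step.

Initialize: sum_val = 0
Initialize: count = 0
Initialize: data = [10, 8, 15, 4, 13, 13, 11]
Entering loop: for elem in data:

After execution: sum_val = 74
74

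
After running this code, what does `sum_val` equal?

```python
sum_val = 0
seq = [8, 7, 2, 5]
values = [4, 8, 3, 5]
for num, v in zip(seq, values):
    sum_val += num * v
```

Let's trace through this code step by step.

Initialize: sum_val = 0
Initialize: seq = [8, 7, 2, 5]
Initialize: values = [4, 8, 3, 5]
Entering loop: for num, v in zip(seq, values):

After execution: sum_val = 119
119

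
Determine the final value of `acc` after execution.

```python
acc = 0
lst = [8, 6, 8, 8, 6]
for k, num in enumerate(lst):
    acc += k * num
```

Let's trace through this code step by step.

Initialize: acc = 0
Initialize: lst = [8, 6, 8, 8, 6]
Entering loop: for k, num in enumerate(lst):

After execution: acc = 70
70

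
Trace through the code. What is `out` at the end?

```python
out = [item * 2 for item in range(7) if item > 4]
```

Let's trace through this code step by step.

Initialize: out = [item * 2 for item in range(7) if item > 4]

After execution: out = [10, 12]
[10, 12]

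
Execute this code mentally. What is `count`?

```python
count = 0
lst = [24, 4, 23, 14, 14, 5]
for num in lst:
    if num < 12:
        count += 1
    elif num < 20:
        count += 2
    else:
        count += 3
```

Let's trace through this code step by step.

Initialize: count = 0
Initialize: lst = [24, 4, 23, 14, 14, 5]
Entering loop: for num in lst:

After execution: count = 12
12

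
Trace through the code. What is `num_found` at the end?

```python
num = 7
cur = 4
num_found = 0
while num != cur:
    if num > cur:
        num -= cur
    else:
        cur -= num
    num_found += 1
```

Let's trace through this code step by step.

Initialize: num = 7
Initialize: cur = 4
Initialize: num_found = 0
Entering loop: while num != cur:

After execution: num_found = 4
4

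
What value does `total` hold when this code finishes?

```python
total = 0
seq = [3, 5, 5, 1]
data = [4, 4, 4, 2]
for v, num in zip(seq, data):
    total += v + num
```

Let's trace through this code step by step.

Initialize: total = 0
Initialize: seq = [3, 5, 5, 1]
Initialize: data = [4, 4, 4, 2]
Entering loop: for v, num in zip(seq, data):

After execution: total = 28
28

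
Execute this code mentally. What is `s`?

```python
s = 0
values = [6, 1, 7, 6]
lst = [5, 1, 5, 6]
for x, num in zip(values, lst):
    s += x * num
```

Let's trace through this code step by step.

Initialize: s = 0
Initialize: values = [6, 1, 7, 6]
Initialize: lst = [5, 1, 5, 6]
Entering loop: for x, num in zip(values, lst):

After execution: s = 102
102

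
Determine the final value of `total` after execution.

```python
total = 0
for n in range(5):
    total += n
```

Let's trace through this code step by step.

Initialize: total = 0
Entering loop: for n in range(5):

After execution: total = 10
10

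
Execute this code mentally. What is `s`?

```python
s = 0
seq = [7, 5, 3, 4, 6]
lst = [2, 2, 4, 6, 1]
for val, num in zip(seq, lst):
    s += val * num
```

Let's trace through this code step by step.

Initialize: s = 0
Initialize: seq = [7, 5, 3, 4, 6]
Initialize: lst = [2, 2, 4, 6, 1]
Entering loop: for val, num in zip(seq, lst):

After execution: s = 66
66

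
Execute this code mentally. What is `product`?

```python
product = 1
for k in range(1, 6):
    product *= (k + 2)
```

Let's trace through this code step by step.

Initialize: product = 1
Entering loop: for k in range(1, 6):

After execution: product = 2520
2520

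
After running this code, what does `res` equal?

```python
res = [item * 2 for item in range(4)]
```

Let's trace through this code step by step.

Initialize: res = [item * 2 for item in range(4)]

After execution: res = [0, 2, 4, 6]
[0, 2, 4, 6]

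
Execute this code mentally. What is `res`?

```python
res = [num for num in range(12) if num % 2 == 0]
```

Let's trace through this code step by step.

Initialize: res = [num for num in range(12) if num % 2 == 0]

After execution: res = [0, 2, 4, 6, 8, 10]
[0, 2, 4, 6, 8, 10]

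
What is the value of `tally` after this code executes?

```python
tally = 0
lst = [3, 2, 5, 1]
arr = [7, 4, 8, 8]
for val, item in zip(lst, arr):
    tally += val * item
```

Let's trace through this code step by step.

Initialize: tally = 0
Initialize: lst = [3, 2, 5, 1]
Initialize: arr = [7, 4, 8, 8]
Entering loop: for val, item in zip(lst, arr):

After execution: tally = 77
77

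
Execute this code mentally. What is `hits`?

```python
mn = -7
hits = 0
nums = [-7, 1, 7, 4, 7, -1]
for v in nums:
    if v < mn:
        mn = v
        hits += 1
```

Let's trace through this code step by step.

Initialize: mn = -7
Initialize: hits = 0
Initialize: nums = [-7, 1, 7, 4, 7, -1]
Entering loop: for v in nums:

After execution: hits = 0
0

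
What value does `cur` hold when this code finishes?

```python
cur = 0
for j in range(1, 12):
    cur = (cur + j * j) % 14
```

Let's trace through this code step by step.

Initialize: cur = 0
Entering loop: for j in range(1, 12):

After execution: cur = 2
2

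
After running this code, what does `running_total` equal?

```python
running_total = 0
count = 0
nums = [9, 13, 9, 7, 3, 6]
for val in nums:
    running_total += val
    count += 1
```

Let's trace through this code step by step.

Initialize: running_total = 0
Initialize: count = 0
Initialize: nums = [9, 13, 9, 7, 3, 6]
Entering loop: for val in nums:

After execution: running_total = 47
47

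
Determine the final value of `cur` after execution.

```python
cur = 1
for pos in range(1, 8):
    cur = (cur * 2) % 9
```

Let's trace through this code step by step.

Initialize: cur = 1
Entering loop: for pos in range(1, 8):

After execution: cur = 2
2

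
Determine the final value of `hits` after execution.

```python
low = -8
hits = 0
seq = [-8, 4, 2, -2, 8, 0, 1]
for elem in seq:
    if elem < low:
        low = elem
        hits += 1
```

Let's trace through this code step by step.

Initialize: low = -8
Initialize: hits = 0
Initialize: seq = [-8, 4, 2, -2, 8, 0, 1]
Entering loop: for elem in seq:

After execution: hits = 0
0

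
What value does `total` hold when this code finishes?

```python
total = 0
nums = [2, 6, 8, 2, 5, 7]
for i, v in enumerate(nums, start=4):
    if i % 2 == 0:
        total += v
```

Let's trace through this code step by step.

Initialize: total = 0
Initialize: nums = [2, 6, 8, 2, 5, 7]
Entering loop: for i, v in enumerate(nums, start=4):

After execution: total = 15
15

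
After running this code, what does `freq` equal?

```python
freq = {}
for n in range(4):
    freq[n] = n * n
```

Let's trace through this code step by step.

Initialize: freq = {}
Entering loop: for n in range(4):

After execution: freq = {0: 0, 1: 1, 2: 4, 3: 9}
{0: 0, 1: 1, 2: 4, 3: 9}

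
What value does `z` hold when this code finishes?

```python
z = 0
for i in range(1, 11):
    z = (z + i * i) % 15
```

Let's trace through this code step by step.

Initialize: z = 0
Entering loop: for i in range(1, 11):

After execution: z = 10
10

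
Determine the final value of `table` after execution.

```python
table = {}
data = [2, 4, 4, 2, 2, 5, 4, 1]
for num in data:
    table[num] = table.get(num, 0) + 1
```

Let's trace through this code step by step.

Initialize: table = {}
Initialize: data = [2, 4, 4, 2, 2, 5, 4, 1]
Entering loop: for num in data:

After execution: table = {2: 3, 4: 3, 5: 1, 1: 1}
{2: 3, 4: 3, 5: 1, 1: 1}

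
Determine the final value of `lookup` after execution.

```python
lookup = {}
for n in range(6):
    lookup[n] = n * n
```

Let's trace through this code step by step.

Initialize: lookup = {}
Entering loop: for n in range(6):

After execution: lookup = {0: 0, 1: 1, 2: 4, 3: 9, 4: 16, 5: 25}
{0: 0, 1: 1, 2: 4, 3: 9, 4: 16, 5: 25}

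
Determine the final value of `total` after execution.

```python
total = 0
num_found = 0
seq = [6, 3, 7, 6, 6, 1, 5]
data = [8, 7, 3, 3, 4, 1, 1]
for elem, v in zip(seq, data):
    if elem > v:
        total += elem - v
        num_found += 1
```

Let's trace through this code step by step.

Initialize: total = 0
Initialize: num_found = 0
Initialize: seq = [6, 3, 7, 6, 6, 1, 5]
Initialize: data = [8, 7, 3, 3, 4, 1, 1]
Entering loop: for elem, v in zip(seq, data):

After execution: total = 13
13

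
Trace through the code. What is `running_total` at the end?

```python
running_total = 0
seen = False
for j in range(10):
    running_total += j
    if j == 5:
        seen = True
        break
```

Let's trace through this code step by step.

Initialize: running_total = 0
Initialize: seen = False
Entering loop: for j in range(10):

After execution: running_total = 15
15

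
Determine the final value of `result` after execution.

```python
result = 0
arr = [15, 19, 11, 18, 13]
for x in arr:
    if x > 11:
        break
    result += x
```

Let's trace through this code step by step.

Initialize: result = 0
Initialize: arr = [15, 19, 11, 18, 13]
Entering loop: for x in arr:

After execution: result = 0
0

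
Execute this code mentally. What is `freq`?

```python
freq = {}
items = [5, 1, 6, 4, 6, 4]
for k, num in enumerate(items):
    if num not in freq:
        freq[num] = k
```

Let's trace through this code step by step.

Initialize: freq = {}
Initialize: items = [5, 1, 6, 4, 6, 4]
Entering loop: for k, num in enumerate(items):

After execution: freq = {5: 0, 1: 1, 6: 2, 4: 3}
{5: 0, 1: 1, 6: 2, 4: 3}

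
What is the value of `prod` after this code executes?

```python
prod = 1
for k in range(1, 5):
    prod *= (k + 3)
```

Let's trace through this code step by step.

Initialize: prod = 1
Entering loop: for k in range(1, 5):

After execution: prod = 840
840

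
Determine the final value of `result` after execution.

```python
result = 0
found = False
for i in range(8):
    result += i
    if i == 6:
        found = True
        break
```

Let's trace through this code step by step.

Initialize: result = 0
Initialize: found = False
Entering loop: for i in range(8):

After execution: result = 21
21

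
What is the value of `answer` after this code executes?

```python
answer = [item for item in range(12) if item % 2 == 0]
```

Let's trace through this code step by step.

Initialize: answer = [item for item in range(12) if item % 2 == 0]

After execution: answer = [0, 2, 4, 6, 8, 10]
[0, 2, 4, 6, 8, 10]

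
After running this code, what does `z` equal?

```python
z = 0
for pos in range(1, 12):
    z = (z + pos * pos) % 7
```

Let's trace through this code step by step.

Initialize: z = 0
Entering loop: for pos in range(1, 12):

After execution: z = 2
2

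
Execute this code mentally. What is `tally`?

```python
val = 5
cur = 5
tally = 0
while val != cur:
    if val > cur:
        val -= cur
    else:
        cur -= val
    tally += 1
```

Let's trace through this code step by step.

Initialize: val = 5
Initialize: cur = 5
Initialize: tally = 0
Entering loop: while val != cur:

After execution: tally = 0
0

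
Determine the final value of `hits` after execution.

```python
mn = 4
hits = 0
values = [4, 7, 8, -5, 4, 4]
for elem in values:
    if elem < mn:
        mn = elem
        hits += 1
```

Let's trace through this code step by step.

Initialize: mn = 4
Initialize: hits = 0
Initialize: values = [4, 7, 8, -5, 4, 4]
Entering loop: for elem in values:

After execution: hits = 1
1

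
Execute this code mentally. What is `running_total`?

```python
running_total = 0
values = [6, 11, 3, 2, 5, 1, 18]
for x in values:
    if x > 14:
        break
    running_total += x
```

Let's trace through this code step by step.

Initialize: running_total = 0
Initialize: values = [6, 11, 3, 2, 5, 1, 18]
Entering loop: for x in values:

After execution: running_total = 28
28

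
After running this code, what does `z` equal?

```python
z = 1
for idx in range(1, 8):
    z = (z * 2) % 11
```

Let's trace through this code step by step.

Initialize: z = 1
Entering loop: for idx in range(1, 8):

After execution: z = 7
7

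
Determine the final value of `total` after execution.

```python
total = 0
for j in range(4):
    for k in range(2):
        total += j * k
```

Let's trace through this code step by step.

Initialize: total = 0
Entering loop: for j in range(4):

After execution: total = 6
6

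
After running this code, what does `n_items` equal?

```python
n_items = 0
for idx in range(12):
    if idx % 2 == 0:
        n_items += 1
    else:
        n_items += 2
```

Let's trace through this code step by step.

Initialize: n_items = 0
Entering loop: for idx in range(12):

After execution: n_items = 18
18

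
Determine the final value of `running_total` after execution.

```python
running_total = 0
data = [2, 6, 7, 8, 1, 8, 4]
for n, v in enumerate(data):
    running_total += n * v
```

Let's trace through this code step by step.

Initialize: running_total = 0
Initialize: data = [2, 6, 7, 8, 1, 8, 4]
Entering loop: for n, v in enumerate(data):

After execution: running_total = 112
112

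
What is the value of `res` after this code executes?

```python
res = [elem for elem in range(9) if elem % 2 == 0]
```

Let's trace through this code step by step.

Initialize: res = [elem for elem in range(9) if elem % 2 == 0]

After execution: res = [0, 2, 4, 6, 8]
[0, 2, 4, 6, 8]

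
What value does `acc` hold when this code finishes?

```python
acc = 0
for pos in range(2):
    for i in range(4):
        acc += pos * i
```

Let's trace through this code step by step.

Initialize: acc = 0
Entering loop: for pos in range(2):

After execution: acc = 6
6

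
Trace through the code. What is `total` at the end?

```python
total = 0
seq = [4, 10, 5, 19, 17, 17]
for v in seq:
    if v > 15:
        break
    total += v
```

Let's trace through this code step by step.

Initialize: total = 0
Initialize: seq = [4, 10, 5, 19, 17, 17]
Entering loop: for v in seq:

After execution: total = 19
19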